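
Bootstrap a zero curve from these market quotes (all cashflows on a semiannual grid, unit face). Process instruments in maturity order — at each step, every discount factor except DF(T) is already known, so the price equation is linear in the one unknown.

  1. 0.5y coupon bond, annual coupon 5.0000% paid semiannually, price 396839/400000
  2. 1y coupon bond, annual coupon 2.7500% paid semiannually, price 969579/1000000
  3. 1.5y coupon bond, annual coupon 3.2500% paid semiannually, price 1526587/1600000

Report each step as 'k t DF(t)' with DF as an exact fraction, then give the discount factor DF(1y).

1 1/2 9679/10000
2 1 9433/10000
3 3/2 9083/10000
DF(1y) = 9433/10000 ≈ 0.943300

step 1 [0.5y] bond c/2=1/40: DF=(396839/400000 − 1/40·(0))/(1+1/40) = 9679/10000 ≈ 0.967900
step 2 [1y] bond c/2=11/800: DF=(969579/1000000 − 11/800·(0.967900))/(1+11/800) = 9433/10000 ≈ 0.943300
step 3 [1.5y] bond c/2=13/800: DF=(1526587/1600000 − 13/800·(0.967900+0.943300))/(1+13/800) = 9083/10000 ≈ 0.908300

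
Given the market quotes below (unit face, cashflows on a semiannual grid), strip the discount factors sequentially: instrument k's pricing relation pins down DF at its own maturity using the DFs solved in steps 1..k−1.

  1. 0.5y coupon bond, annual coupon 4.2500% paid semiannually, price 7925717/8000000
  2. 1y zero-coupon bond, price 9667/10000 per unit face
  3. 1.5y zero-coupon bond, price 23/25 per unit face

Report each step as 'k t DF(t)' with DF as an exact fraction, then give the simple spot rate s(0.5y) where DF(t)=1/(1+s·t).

1 1/2 9701/10000
2 1 9667/10000
3 3/2 23/25
s(0.5y) = (1/(9701/10000) − 1)/(1/2) = 598/9701 ≈ 6.1643%

step 1 [0.5y] bond c/2=17/800: DF=(7925717/8000000 − 17/800·(0))/(1+17/800) = 9701/10000 ≈ 0.970100
step 2 [1y] zero: DF = P = 9667/10000 ≈ 0.966700
step 3 [1.5y] zero: DF = P = 23/25 ≈ 0.920000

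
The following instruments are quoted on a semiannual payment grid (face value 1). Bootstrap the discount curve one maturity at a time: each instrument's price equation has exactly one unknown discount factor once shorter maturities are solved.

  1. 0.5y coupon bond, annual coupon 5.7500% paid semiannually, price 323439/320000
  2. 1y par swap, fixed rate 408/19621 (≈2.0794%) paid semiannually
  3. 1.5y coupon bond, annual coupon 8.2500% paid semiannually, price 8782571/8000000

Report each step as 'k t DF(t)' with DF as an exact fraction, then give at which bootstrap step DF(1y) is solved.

1 1/2 393/400
2 1 2449/2500
3 3/2 4883/5000
DF(1y) is solved at step 2

step 1 [0.5y] bond c/2=23/800: DF=(323439/320000 − 23/800·(0))/(1+23/800) = 393/400 ≈ 0.982500
step 2 [1y] swap r/2=204/19621: DF=(1 − 204/19621·(0.982500))/(1+204/19621) = 2449/2500 ≈ 0.979600
step 3 [1.5y] bond c/2=33/800: DF=(8782571/8000000 − 33/800·(0.982500+0.979600))/(1+33/800) = 4883/5000 ≈ 0.976600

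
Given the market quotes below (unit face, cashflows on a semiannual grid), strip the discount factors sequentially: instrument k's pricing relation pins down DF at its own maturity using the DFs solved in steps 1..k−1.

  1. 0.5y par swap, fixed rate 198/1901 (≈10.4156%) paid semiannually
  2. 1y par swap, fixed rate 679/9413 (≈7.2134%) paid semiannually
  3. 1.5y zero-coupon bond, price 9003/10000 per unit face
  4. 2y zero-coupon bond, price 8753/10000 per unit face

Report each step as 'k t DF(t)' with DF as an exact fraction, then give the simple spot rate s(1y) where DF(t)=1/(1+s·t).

1 1/2 1901/2000
2 1 9321/10000
3 3/2 9003/10000
4 2 8753/10000
s(1y) = (1/(9321/10000) − 1)/(1) = 679/9321 ≈ 7.2846%

step 1 [0.5y] swap r/2=99/1901: DF=(1 − 99/1901·(0))/(1+99/1901) = 1901/2000 ≈ 0.950500
step 2 [1y] swap r/2=679/18826: DF=(1 − 679/18826·(0.950500))/(1+679/18826) = 9321/10000 ≈ 0.932100
step 3 [1.5y] zero: DF = P = 9003/10000 ≈ 0.900300
step 4 [2y] zero: DF = P = 8753/10000 ≈ 0.875300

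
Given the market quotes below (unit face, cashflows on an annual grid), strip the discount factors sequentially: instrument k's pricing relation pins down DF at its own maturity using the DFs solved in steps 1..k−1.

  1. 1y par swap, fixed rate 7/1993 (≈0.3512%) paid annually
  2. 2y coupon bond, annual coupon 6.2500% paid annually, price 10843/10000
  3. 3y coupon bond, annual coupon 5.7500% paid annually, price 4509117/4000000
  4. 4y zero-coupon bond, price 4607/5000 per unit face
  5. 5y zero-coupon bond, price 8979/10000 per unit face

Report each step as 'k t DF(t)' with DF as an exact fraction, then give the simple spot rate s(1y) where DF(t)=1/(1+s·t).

1 1 1993/2000
2 2 9619/10000
3 3 1919/2000
4 4 4607/5000
5 5 8979/10000
s(1y) = (1/(1993/2000) − 1)/(1) = 7/1993 ≈ 0.3512%

step 1 [1y] swap r/1=7/1993: DF=(1 − 7/1993·(0))/(1+7/1993) = 1993/2000 ≈ 0.996500
step 2 [2y] bond c/1=1/16: DF=(10843/10000 − 1/16·(0.996500))/(1+1/16) = 9619/10000 ≈ 0.961900
step 3 [3y] bond c/1=23/400: DF=(4509117/4000000 − 23/400·(0.996500+0.961900))/(1+23/400) = 1919/2000 ≈ 0.959500
step 4 [4y] zero: DF = P = 4607/5000 ≈ 0.921400
step 5 [5y] zero: DF = P = 8979/10000 ≈ 0.897900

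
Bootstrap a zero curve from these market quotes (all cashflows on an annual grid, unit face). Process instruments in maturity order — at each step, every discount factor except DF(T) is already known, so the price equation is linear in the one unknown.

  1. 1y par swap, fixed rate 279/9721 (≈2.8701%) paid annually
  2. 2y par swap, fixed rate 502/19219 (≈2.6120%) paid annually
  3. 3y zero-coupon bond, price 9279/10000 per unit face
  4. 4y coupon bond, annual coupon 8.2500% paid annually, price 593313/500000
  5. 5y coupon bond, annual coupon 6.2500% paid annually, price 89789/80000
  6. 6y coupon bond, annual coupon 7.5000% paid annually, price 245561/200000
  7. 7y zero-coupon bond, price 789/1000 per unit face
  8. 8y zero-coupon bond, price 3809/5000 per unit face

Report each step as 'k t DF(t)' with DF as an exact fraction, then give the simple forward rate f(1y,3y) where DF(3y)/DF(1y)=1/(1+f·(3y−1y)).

1 1 9721/10000
2 2 4749/5000
3 3 9279/10000
4 4 879/1000
5 5 837/1000
6 6 2059/2500
7 7 789/1000
8 8 3809/5000
f(1y,3y) = ((9721/10000)/(9279/10000) − 1)/(2) = 221/9279 ≈ 2.3817%

step 1 [1y] swap r/1=279/9721: DF=(1 − 279/9721·(0))/(1+279/9721) = 9721/10000 ≈ 0.972100
step 2 [2y] swap r/1=502/19219: DF=(1 − 502/19219·(0.972100))/(1+502/19219) = 4749/5000 ≈ 0.949800
step 3 [3y] zero: DF = P = 9279/10000 ≈ 0.927900
step 4 [4y] bond c/1=33/400: DF=(593313/500000 − 33/400·(0.972100+0.949800+0.927900))/(1+33/400) = 879/1000 ≈ 0.879000
step 5 [5y] bond c/1=1/16: DF=(89789/80000 − 1/16·(0.972100+0.949800+0.927900+0.879000))/(1+1/16) = 837/1000 ≈ 0.837000
step 6 [6y] bond c/1=3/40: DF=(245561/200000 − 3/40·(0.972100+0.949800+0.927900+0.879000+0.837000))/(1+3/40) = 2059/2500 ≈ 0.823600
step 7 [7y] zero: DF = P = 789/1000 ≈ 0.789000
step 8 [8y] zero: DF = P = 3809/5000 ≈ 0.761800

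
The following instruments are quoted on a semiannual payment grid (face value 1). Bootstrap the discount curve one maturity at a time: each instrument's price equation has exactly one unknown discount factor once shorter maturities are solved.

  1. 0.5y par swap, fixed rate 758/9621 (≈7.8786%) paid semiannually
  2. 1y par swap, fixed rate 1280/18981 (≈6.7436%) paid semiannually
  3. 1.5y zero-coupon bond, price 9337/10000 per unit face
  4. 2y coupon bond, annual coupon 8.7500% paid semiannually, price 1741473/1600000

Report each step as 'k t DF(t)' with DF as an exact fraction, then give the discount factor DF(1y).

1 1/2 9621/10000
2 1 117/125
3 3/2 9337/10000
4 2 9241/10000
DF(1y) = 117/125 ≈ 0.936000

step 1 [0.5y] swap r/2=379/9621: DF=(1 − 379/9621·(0))/(1+379/9621) = 9621/10000 ≈ 0.962100
step 2 [1y] swap r/2=640/18981: DF=(1 − 640/18981·(0.962100))/(1+640/18981) = 117/125 ≈ 0.936000
step 3 [1.5y] zero: DF = P = 9337/10000 ≈ 0.933700
step 4 [2y] bond c/2=7/160: DF=(1741473/1600000 − 7/160·(0.962100+0.936000+0.933700))/(1+7/160) = 9241/10000 ≈ 0.924100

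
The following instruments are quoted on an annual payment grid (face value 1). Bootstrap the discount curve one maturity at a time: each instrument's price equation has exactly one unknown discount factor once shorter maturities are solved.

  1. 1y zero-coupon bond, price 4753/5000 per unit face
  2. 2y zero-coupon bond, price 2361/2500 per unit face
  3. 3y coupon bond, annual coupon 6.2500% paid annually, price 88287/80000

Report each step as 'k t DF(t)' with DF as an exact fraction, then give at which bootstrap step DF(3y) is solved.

1 1 4753/5000
2 2 2361/2500
3 3 1159/1250
DF(3y) is solved at step 3

step 1 [1y] zero: DF = P = 4753/5000 ≈ 0.950600
step 2 [2y] zero: DF = P = 2361/2500 ≈ 0.944400
step 3 [3y] bond c/1=1/16: DF=(88287/80000 − 1/16·(0.950600+0.944400))/(1+1/16) = 1159/1250 ≈ 0.927200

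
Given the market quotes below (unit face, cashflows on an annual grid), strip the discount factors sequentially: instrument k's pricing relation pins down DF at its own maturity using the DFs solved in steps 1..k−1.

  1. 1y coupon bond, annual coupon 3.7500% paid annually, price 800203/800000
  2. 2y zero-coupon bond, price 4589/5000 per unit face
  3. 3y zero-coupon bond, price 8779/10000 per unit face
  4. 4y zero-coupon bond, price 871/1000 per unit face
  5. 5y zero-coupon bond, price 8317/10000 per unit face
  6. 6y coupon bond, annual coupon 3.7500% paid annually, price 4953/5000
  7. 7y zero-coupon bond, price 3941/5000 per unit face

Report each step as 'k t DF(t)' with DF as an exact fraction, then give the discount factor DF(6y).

step 1 [1y] bond c/1=3/80: DF=(800203/800000 − 3/80·(0))/(1+3/80) = 9641/10000 ≈ 0.964100
step 2 [2y] zero: DF = P = 4589/5000 ≈ 0.917800
step 3 [3y] zero: DF = P = 8779/10000 ≈ 0.877900
step 4 [4y] zero: DF = P = 871/1000 ≈ 0.871000
step 5 [5y] zero: DF = P = 8317/10000 ≈ 0.831700
step 6 [6y] bond c/1=3/80: DF=(4953/5000 − 3/80·(0.964100+0.917800+0.877900+0.871000+0.831700))/(1+3/80) = 1587/2000 ≈ 0.793500
step 7 [7y] zero: DF = P = 3941/5000 ≈ 0.788200

1 1 9641/10000
2 2 4589/5000
3 3 8779/10000
4 4 871/1000
5 5 8317/10000
6 6 1587/2000
7 7 3941/5000
DF(6y) = 1587/2000 ≈ 0.793500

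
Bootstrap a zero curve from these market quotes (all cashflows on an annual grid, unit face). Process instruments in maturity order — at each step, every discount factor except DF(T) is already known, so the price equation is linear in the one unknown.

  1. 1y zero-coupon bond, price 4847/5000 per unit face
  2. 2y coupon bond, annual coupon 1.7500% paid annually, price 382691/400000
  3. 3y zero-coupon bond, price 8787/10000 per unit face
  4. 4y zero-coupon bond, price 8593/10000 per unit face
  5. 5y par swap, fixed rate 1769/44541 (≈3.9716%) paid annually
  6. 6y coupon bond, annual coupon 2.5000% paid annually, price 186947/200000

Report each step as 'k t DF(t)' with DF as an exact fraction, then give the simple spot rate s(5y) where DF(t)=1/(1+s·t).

1 1 4847/5000
2 2 2309/2500
3 3 8787/10000
4 4 8593/10000
5 5 8231/10000
6 6 8033/10000
s(5y) = (1/(8231/10000) − 1)/(5) = 1769/41155 ≈ 4.2984%

step 1 [1y] zero: DF = P = 4847/5000 ≈ 0.969400
step 2 [2y] bond c/1=7/400: DF=(382691/400000 − 7/400·(0.969400))/(1+7/400) = 2309/2500 ≈ 0.923600
step 3 [3y] zero: DF = P = 8787/10000 ≈ 0.878700
step 4 [4y] zero: DF = P = 8593/10000 ≈ 0.859300
step 5 [5y] swap r/1=1769/44541: DF=(1 − 1769/44541·(0.969400+0.923600+0.878700+0.859300))/(1+1769/44541) = 8231/10000 ≈ 0.823100
step 6 [6y] bond c/1=1/40: DF=(186947/200000 − 1/40·(0.969400+0.923600+0.878700+0.859300+0.823100))/(1+1/40) = 8033/10000 ≈ 0.803300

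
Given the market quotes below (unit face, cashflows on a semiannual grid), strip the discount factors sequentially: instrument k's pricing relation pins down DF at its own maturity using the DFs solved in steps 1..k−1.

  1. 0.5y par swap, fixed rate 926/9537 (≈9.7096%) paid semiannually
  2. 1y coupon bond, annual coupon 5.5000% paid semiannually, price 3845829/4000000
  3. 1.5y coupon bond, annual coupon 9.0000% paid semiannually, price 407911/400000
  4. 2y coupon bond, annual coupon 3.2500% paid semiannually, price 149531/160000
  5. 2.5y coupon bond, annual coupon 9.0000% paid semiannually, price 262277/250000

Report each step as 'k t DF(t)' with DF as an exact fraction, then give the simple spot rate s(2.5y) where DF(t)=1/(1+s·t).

step 1 [0.5y] swap r/2=463/9537: DF=(1 − 463/9537·(0))/(1+463/9537) = 9537/10000 ≈ 0.953700
step 2 [1y] bond c/2=11/400: DF=(3845829/4000000 − 11/400·(0.953700))/(1+11/400) = 4551/5000 ≈ 0.910200
step 3 [1.5y] bond c/2=9/200: DF=(407911/400000 − 9/200·(0.953700+0.910200))/(1+9/200) = 2239/2500 ≈ 0.895600
step 4 [2y] bond c/2=13/800: DF=(149531/160000 − 13/800·(0.953700+0.910200+0.895600))/(1+13/800) = 1751/2000 ≈ 0.875500
step 5 [2.5y] bond c/2=9/200: DF=(262277/250000 − 9/200·(0.953700+0.910200+0.895600+0.875500))/(1+9/200) = 4237/5000 ≈ 0.847400

1 1/2 9537/10000
2 1 4551/5000
3 3/2 2239/2500
4 2 1751/2000
5 5/2 4237/5000
s(2.5y) = (1/(4237/5000) − 1)/(5/2) = 1526/21185 ≈ 7.2032%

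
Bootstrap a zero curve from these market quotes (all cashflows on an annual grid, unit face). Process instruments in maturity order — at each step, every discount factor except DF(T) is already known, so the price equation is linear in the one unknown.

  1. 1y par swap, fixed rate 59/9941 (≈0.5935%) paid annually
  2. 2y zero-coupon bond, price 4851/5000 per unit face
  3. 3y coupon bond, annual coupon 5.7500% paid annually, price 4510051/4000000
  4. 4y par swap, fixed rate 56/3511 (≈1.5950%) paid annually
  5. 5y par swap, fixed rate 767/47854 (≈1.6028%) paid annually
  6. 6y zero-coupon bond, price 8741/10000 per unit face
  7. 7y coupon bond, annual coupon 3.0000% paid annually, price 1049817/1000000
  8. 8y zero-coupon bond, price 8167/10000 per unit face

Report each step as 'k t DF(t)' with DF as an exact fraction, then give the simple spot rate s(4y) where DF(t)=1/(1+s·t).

1 1 9941/10000
2 2 4851/5000
3 3 4797/5000
4 4 1173/1250
5 5 9233/10000
6 6 8741/10000
7 7 534/625
8 8 8167/10000
s(4y) = (1/(1173/1250) − 1)/(4) = 77/4692 ≈ 1.6411%

step 1 [1y] swap r/1=59/9941: DF=(1 − 59/9941·(0))/(1+59/9941) = 9941/10000 ≈ 0.994100
step 2 [2y] zero: DF = P = 4851/5000 ≈ 0.970200
step 3 [3y] bond c/1=23/400: DF=(4510051/4000000 − 23/400·(0.994100+0.970200))/(1+23/400) = 4797/5000 ≈ 0.959400
step 4 [4y] swap r/1=56/3511: DF=(1 − 56/3511·(0.994100+0.970200+0.959400))/(1+56/3511) = 1173/1250 ≈ 0.938400
step 5 [5y] swap r/1=767/47854: DF=(1 − 767/47854·(0.994100+0.970200+0.959400+0.938400))/(1+767/47854) = 9233/10000 ≈ 0.923300
step 6 [6y] zero: DF = P = 8741/10000 ≈ 0.874100
step 7 [7y] bond c/1=3/100: DF=(1049817/1000000 − 3/100·(0.994100+0.970200+0.959400+0.938400+0.923300+0.874100))/(1+3/100) = 534/625 ≈ 0.854400
step 8 [8y] zero: DF = P = 8167/10000 ≈ 0.816700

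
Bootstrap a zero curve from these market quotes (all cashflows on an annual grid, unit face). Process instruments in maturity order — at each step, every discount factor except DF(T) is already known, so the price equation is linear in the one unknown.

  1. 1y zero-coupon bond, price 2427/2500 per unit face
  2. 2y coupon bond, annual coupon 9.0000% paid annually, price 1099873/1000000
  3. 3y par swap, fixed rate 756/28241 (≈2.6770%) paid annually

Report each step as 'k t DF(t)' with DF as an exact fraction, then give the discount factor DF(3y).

1 1 2427/2500
2 2 9289/10000
3 3 2311/2500
DF(3y) = 2311/2500 ≈ 0.924400

step 1 [1y] zero: DF = P = 2427/2500 ≈ 0.970800
step 2 [2y] bond c/1=9/100: DF=(1099873/1000000 − 9/100·(0.970800))/(1+9/100) = 9289/10000 ≈ 0.928900
step 3 [3y] swap r/1=756/28241: DF=(1 − 756/28241·(0.970800+0.928900))/(1+756/28241) = 2311/2500 ≈ 0.924400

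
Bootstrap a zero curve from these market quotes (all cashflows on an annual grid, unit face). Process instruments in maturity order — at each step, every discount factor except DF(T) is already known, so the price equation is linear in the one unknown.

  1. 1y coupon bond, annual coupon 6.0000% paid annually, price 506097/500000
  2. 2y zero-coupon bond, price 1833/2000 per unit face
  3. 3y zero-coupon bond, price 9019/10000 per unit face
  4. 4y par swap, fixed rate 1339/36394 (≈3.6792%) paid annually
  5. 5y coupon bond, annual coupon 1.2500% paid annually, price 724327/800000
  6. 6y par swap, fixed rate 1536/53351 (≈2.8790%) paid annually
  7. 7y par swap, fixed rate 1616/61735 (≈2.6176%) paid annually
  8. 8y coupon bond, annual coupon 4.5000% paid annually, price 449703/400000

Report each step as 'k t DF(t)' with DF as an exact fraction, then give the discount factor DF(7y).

step 1 [1y] bond c/1=3/50: DF=(506097/500000 − 3/50·(0))/(1+3/50) = 9549/10000 ≈ 0.954900
step 2 [2y] zero: DF = P = 1833/2000 ≈ 0.916500
step 3 [3y] zero: DF = P = 9019/10000 ≈ 0.901900
step 4 [4y] swap r/1=1339/36394: DF=(1 − 1339/36394·(0.954900+0.916500+0.901900))/(1+1339/36394) = 8661/10000 ≈ 0.866100
step 5 [5y] bond c/1=1/80: DF=(724327/800000 − 1/80·(0.954900+0.916500+0.901900+0.866100))/(1+1/80) = 8493/10000 ≈ 0.849300
step 6 [6y] swap r/1=1536/53351: DF=(1 − 1536/53351·(0.954900+0.916500+0.901900+0.866100+0.849300))/(1+1536/53351) = 529/625 ≈ 0.846400
step 7 [7y] swap r/1=1616/61735: DF=(1 − 1616/61735·(0.954900+0.916500+0.901900+0.866100+0.849300+0.846400))/(1+1616/61735) = 524/625 ≈ 0.838400
step 8 [8y] bond c/1=9/200: DF=(449703/400000 − 9/200·(0.954900+0.916500+0.901900+0.866100+0.849300+0.846400+0.838400))/(1+9/200) = 81/100 ≈ 0.810000

1 1 9549/10000
2 2 1833/2000
3 3 9019/10000
4 4 8661/10000
5 5 8493/10000
6 6 529/625
7 7 524/625
8 8 81/100
DF(7y) = 524/625 ≈ 0.838400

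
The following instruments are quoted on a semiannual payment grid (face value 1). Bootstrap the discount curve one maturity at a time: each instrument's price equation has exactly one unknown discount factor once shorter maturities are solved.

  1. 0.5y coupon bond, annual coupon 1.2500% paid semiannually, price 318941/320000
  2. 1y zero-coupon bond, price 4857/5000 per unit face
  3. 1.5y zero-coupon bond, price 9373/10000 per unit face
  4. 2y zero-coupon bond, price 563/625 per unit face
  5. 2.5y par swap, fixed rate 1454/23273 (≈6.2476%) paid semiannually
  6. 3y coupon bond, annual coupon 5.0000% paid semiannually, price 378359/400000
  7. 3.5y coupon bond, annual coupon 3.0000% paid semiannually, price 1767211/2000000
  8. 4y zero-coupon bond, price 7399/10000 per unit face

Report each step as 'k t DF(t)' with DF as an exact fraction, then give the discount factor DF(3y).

step 1 [0.5y] bond c/2=1/160: DF=(318941/320000 − 1/160·(0))/(1+1/160) = 1981/2000 ≈ 0.990500
step 2 [1y] zero: DF = P = 4857/5000 ≈ 0.971400
step 3 [1.5y] zero: DF = P = 9373/10000 ≈ 0.937300
step 4 [2y] zero: DF = P = 563/625 ≈ 0.900800
step 5 [2.5y] swap r/2=727/23273: DF=(1 − 727/23273·(0.990500+0.971400+0.937300+0.900800))/(1+727/23273) = 4273/5000 ≈ 0.854600
step 6 [3y] bond c/2=1/40: DF=(378359/400000 − 1/40·(0.990500+0.971400+0.937300+0.900800+0.854600))/(1+1/40) = 8093/10000 ≈ 0.809300
step 7 [3.5y] bond c/2=3/200: DF=(1767211/2000000 − 3/200·(0.990500+0.971400+0.937300+0.900800+0.854600+0.809300))/(1+3/200) = 3949/5000 ≈ 0.789800
step 8 [4y] zero: DF = P = 7399/10000 ≈ 0.739900

1 1/2 1981/2000
2 1 4857/5000
3 3/2 9373/10000
4 2 563/625
5 5/2 4273/5000
6 3 8093/10000
7 7/2 3949/5000
8 4 7399/10000
DF(3y) = 8093/10000 ≈ 0.809300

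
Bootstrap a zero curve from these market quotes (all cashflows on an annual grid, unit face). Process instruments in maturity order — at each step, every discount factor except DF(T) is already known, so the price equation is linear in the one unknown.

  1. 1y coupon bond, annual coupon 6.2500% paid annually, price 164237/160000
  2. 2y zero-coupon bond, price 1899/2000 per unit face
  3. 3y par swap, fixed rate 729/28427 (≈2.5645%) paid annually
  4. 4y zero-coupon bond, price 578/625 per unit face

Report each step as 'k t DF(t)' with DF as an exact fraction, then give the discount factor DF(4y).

step 1 [1y] bond c/1=1/16: DF=(164237/160000 − 1/16·(0))/(1+1/16) = 9661/10000 ≈ 0.966100
step 2 [2y] zero: DF = P = 1899/2000 ≈ 0.949500
step 3 [3y] swap r/1=729/28427: DF=(1 − 729/28427·(0.966100+0.949500))/(1+729/28427) = 9271/10000 ≈ 0.927100
step 4 [4y] zero: DF = P = 578/625 ≈ 0.924800

1 1 9661/10000
2 2 1899/2000
3 3 9271/10000
4 4 578/625
DF(4y) = 578/625 ≈ 0.924800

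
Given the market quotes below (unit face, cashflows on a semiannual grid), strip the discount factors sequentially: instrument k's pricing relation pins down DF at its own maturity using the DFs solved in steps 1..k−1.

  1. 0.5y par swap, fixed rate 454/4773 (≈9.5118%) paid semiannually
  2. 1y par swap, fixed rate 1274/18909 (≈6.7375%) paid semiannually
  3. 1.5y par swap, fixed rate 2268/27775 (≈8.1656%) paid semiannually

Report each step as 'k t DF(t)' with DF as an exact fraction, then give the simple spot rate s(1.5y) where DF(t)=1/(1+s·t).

step 1 [0.5y] swap r/2=227/4773: DF=(1 − 227/4773·(0))/(1+227/4773) = 4773/5000 ≈ 0.954600
step 2 [1y] swap r/2=637/18909: DF=(1 − 637/18909·(0.954600))/(1+637/18909) = 9363/10000 ≈ 0.936300
step 3 [1.5y] swap r/2=1134/27775: DF=(1 − 1134/27775·(0.954600+0.936300))/(1+1134/27775) = 4433/5000 ≈ 0.886600

1 1/2 4773/5000
2 1 9363/10000
3 3/2 4433/5000
s(1.5y) = (1/(4433/5000) − 1)/(3/2) = 378/4433 ≈ 8.5270%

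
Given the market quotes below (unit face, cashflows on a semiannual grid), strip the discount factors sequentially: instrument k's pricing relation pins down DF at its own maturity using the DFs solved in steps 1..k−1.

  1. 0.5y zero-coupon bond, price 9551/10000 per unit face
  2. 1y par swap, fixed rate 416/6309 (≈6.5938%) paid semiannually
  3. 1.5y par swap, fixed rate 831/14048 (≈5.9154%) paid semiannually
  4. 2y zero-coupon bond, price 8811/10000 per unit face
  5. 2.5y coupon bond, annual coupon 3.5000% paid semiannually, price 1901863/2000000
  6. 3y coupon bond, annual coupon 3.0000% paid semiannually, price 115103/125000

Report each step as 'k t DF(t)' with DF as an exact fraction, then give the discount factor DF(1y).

step 1 [0.5y] zero: DF = P = 9551/10000 ≈ 0.955100
step 2 [1y] swap r/2=208/6309: DF=(1 − 208/6309·(0.955100))/(1+208/6309) = 586/625 ≈ 0.937600
step 3 [1.5y] swap r/2=831/28096: DF=(1 − 831/28096·(0.955100+0.937600))/(1+831/28096) = 9169/10000 ≈ 0.916900
step 4 [2y] zero: DF = P = 8811/10000 ≈ 0.881100
step 5 [2.5y] bond c/2=7/400: DF=(1901863/2000000 − 7/400·(0.955100+0.937600+0.916900+0.881100))/(1+7/400) = 8711/10000 ≈ 0.871100
step 6 [3y] bond c/2=3/200: DF=(115103/125000 − 3/200·(0.955100+0.937600+0.916900+0.881100+0.871100))/(1+3/200) = 4199/5000 ≈ 0.839800

1 1/2 9551/10000
2 1 586/625
3 3/2 9169/10000
4 2 8811/10000
5 5/2 8711/10000
6 3 4199/5000
DF(1y) = 586/625 ≈ 0.937600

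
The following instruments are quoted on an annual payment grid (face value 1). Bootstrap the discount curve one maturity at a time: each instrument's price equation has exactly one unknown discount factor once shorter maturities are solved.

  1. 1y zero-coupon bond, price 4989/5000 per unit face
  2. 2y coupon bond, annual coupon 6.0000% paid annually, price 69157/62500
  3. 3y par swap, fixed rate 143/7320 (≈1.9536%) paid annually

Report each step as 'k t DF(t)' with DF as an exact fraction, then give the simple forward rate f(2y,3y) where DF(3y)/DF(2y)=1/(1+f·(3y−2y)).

step 1 [1y] zero: DF = P = 4989/5000 ≈ 0.997800
step 2 [2y] bond c/1=3/50: DF=(69157/62500 − 3/50·(0.997800))/(1+3/50) = 4937/5000 ≈ 0.987400
step 3 [3y] swap r/1=143/7320: DF=(1 − 143/7320·(0.997800+0.987400))/(1+143/7320) = 2357/2500 ≈ 0.942800

1 1 4989/5000
2 2 4937/5000
3 3 2357/2500
f(2y,3y) = ((4937/5000)/(2357/2500) − 1)/(1) = 223/4714 ≈ 4.7306%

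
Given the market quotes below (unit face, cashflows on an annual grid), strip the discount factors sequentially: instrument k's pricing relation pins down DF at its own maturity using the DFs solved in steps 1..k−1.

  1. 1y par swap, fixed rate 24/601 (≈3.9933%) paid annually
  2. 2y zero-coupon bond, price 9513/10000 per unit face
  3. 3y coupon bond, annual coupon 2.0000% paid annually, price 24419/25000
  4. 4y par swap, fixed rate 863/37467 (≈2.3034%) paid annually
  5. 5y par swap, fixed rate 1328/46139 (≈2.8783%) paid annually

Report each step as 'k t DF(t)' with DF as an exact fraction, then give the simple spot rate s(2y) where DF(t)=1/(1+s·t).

1 1 601/625
2 2 9513/10000
3 3 9201/10000
4 4 9137/10000
5 5 542/625
s(2y) = (1/(9513/10000) − 1)/(2) = 487/19026 ≈ 2.5597%

step 1 [1y] swap r/1=24/601: DF=(1 − 24/601·(0))/(1+24/601) = 601/625 ≈ 0.961600
step 2 [2y] zero: DF = P = 9513/10000 ≈ 0.951300
step 3 [3y] bond c/1=1/50: DF=(24419/25000 − 1/50·(0.961600+0.951300))/(1+1/50) = 9201/10000 ≈ 0.920100
step 4 [4y] swap r/1=863/37467: DF=(1 − 863/37467·(0.961600+0.951300+0.920100))/(1+863/37467) = 9137/10000 ≈ 0.913700
step 5 [5y] swap r/1=1328/46139: DF=(1 − 1328/46139·(0.961600+0.951300+0.920100+0.913700))/(1+1328/46139) = 542/625 ≈ 0.867200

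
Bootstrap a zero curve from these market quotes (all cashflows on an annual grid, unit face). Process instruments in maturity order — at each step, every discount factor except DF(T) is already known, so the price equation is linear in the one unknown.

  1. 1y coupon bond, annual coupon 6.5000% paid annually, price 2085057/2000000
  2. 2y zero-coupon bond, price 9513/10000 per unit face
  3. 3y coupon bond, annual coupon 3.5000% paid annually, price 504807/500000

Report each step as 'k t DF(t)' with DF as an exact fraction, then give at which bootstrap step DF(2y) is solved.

step 1 [1y] bond c/1=13/200: DF=(2085057/2000000 − 13/200·(0))/(1+13/200) = 9789/10000 ≈ 0.978900
step 2 [2y] zero: DF = P = 9513/10000 ≈ 0.951300
step 3 [3y] bond c/1=7/200: DF=(504807/500000 − 7/200·(0.978900+0.951300))/(1+7/200) = 4551/5000 ≈ 0.910200

1 1 9789/10000
2 2 9513/10000
3 3 4551/5000
DF(2y) is solved at step 2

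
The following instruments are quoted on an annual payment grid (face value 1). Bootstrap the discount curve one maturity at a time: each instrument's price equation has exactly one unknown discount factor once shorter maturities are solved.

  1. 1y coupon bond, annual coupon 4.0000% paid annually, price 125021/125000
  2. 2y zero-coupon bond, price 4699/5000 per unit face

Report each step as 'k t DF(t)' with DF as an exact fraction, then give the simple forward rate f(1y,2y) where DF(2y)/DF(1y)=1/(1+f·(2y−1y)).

1 1 9617/10000
2 2 4699/5000
f(1y,2y) = ((9617/10000)/(4699/5000) − 1)/(1) = 219/9398 ≈ 2.3303%

step 1 [1y] bond c/1=1/25: DF=(125021/125000 − 1/25·(0))/(1+1/25) = 9617/10000 ≈ 0.961700
step 2 [2y] zero: DF = P = 4699/5000 ≈ 0.939800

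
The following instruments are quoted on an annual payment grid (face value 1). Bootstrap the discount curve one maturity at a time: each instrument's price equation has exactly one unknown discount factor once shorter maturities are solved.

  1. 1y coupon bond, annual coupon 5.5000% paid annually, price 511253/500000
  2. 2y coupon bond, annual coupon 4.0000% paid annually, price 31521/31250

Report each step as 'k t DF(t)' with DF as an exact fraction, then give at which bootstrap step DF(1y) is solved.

step 1 [1y] bond c/1=11/200: DF=(511253/500000 − 11/200·(0))/(1+11/200) = 2423/2500 ≈ 0.969200
step 2 [2y] bond c/1=1/25: DF=(31521/31250 − 1/25·(0.969200))/(1+1/25) = 4663/5000 ≈ 0.932600

1 1 2423/2500
2 2 4663/5000
DF(1y) is solved at step 1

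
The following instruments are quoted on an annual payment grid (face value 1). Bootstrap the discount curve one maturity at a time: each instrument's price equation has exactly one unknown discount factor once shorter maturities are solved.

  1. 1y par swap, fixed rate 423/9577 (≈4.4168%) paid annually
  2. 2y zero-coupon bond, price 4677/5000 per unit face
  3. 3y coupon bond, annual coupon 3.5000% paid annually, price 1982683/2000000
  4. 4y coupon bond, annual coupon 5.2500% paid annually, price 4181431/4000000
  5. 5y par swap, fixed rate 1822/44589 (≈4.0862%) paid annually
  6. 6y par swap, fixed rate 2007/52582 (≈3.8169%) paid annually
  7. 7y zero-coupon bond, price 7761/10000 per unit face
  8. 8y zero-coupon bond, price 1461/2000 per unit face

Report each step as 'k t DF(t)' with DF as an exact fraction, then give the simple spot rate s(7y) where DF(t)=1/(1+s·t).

step 1 [1y] swap r/1=423/9577: DF=(1 − 423/9577·(0))/(1+423/9577) = 9577/10000 ≈ 0.957700
step 2 [2y] zero: DF = P = 4677/5000 ≈ 0.935400
step 3 [3y] bond c/1=7/200: DF=(1982683/2000000 − 7/200·(0.957700+0.935400))/(1+7/200) = 4469/5000 ≈ 0.893800
step 4 [4y] bond c/1=21/400: DF=(4181431/4000000 − 21/400·(0.957700+0.935400+0.893800))/(1+21/400) = 4271/5000 ≈ 0.854200
step 5 [5y] swap r/1=1822/44589: DF=(1 − 1822/44589·(0.957700+0.935400+0.893800+0.854200))/(1+1822/44589) = 4089/5000 ≈ 0.817800
step 6 [6y] swap r/1=2007/52582: DF=(1 − 2007/52582·(0.957700+0.935400+0.893800+0.854200+0.817800))/(1+2007/52582) = 7993/10000 ≈ 0.799300
step 7 [7y] zero: DF = P = 7761/10000 ≈ 0.776100
step 8 [8y] zero: DF = P = 1461/2000 ≈ 0.730500

1 1 9577/10000
2 2 4677/5000
3 3 4469/5000
4 4 4271/5000
5 5 4089/5000
6 6 7993/10000
7 7 7761/10000
8 8 1461/2000
s(7y) = (1/(7761/10000) − 1)/(7) = 2239/54327 ≈ 4.1213%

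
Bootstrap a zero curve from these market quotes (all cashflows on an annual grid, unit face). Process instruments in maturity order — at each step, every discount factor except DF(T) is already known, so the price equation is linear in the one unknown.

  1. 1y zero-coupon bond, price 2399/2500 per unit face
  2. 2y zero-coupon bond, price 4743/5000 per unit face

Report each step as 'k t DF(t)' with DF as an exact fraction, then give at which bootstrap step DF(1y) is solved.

1 1 2399/2500
2 2 4743/5000
DF(1y) is solved at step 1

step 1 [1y] zero: DF = P = 2399/2500 ≈ 0.959600
step 2 [2y] zero: DF = P = 4743/5000 ≈ 0.948600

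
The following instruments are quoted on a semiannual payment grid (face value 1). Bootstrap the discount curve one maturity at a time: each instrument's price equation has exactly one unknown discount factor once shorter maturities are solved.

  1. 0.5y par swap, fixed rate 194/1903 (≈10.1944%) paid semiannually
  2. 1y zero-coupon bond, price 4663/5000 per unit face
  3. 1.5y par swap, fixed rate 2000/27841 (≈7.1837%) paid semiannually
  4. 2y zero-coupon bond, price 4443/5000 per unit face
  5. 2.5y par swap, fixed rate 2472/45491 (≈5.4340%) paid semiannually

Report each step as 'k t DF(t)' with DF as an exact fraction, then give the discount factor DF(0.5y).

1 1/2 1903/2000
2 1 4663/5000
3 3/2 9/10
4 2 4443/5000
5 5/2 2191/2500
DF(0.5y) = 1903/2000 ≈ 0.951500

step 1 [0.5y] swap r/2=97/1903: DF=(1 − 97/1903·(0))/(1+97/1903) = 1903/2000 ≈ 0.951500
step 2 [1y] zero: DF = P = 4663/5000 ≈ 0.932600
step 3 [1.5y] swap r/2=1000/27841: DF=(1 − 1000/27841·(0.951500+0.932600))/(1+1000/27841) = 9/10 ≈ 0.900000
step 4 [2y] zero: DF = P = 4443/5000 ≈ 0.888600
step 5 [2.5y] swap r/2=1236/45491: DF=(1 − 1236/45491·(0.951500+0.932600+0.900000+0.888600))/(1+1236/45491) = 2191/2500 ≈ 0.876400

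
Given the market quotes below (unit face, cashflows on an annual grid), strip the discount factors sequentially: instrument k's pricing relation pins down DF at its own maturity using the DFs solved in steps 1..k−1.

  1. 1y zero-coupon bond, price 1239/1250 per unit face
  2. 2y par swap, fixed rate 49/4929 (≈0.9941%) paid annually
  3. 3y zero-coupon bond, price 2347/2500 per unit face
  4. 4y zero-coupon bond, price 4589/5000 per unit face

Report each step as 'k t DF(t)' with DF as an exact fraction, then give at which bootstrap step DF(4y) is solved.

step 1 [1y] zero: DF = P = 1239/1250 ≈ 0.991200
step 2 [2y] swap r/1=49/4929: DF=(1 − 49/4929·(0.991200))/(1+49/4929) = 2451/2500 ≈ 0.980400
step 3 [3y] zero: DF = P = 2347/2500 ≈ 0.938800
step 4 [4y] zero: DF = P = 4589/5000 ≈ 0.917800

1 1 1239/1250
2 2 2451/2500
3 3 2347/2500
4 4 4589/5000
DF(4y) is solved at step 4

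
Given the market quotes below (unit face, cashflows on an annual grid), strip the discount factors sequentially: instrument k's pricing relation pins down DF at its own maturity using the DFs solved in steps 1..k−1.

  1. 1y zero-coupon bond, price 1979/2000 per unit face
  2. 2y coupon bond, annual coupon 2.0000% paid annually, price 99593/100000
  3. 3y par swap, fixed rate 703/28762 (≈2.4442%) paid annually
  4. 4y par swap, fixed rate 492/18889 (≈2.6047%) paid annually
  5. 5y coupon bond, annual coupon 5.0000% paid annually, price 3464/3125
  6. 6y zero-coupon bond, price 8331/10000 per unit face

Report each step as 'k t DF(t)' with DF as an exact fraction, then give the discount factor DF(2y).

step 1 [1y] zero: DF = P = 1979/2000 ≈ 0.989500
step 2 [2y] bond c/1=1/50: DF=(99593/100000 − 1/50·(0.989500))/(1+1/50) = 957/1000 ≈ 0.957000
step 3 [3y] swap r/1=703/28762: DF=(1 − 703/28762·(0.989500+0.957000))/(1+703/28762) = 9297/10000 ≈ 0.929700
step 4 [4y] swap r/1=492/18889: DF=(1 − 492/18889·(0.989500+0.957000+0.929700))/(1+492/18889) = 1127/1250 ≈ 0.901600
step 5 [5y] bond c/1=1/20: DF=(3464/3125 − 1/20·(0.989500+0.957000+0.929700+0.901600))/(1+1/20) = 4379/5000 ≈ 0.875800
step 6 [6y] zero: DF = P = 8331/10000 ≈ 0.833100

1 1 1979/2000
2 2 957/1000
3 3 9297/10000
4 4 1127/1250
5 5 4379/5000
6 6 8331/10000
DF(2y) = 957/1000 ≈ 0.957000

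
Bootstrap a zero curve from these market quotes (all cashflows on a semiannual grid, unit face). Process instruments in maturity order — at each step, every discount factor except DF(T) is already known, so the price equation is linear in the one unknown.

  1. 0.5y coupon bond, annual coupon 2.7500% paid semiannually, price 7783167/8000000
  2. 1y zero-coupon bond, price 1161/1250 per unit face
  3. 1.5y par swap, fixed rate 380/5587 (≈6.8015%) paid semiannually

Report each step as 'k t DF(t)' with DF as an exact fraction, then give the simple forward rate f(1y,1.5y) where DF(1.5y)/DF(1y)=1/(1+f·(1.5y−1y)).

1 1/2 9597/10000
2 1 1161/1250
3 3/2 181/200
f(1y,1.5y) = ((1161/1250)/(181/200) − 1)/(1/2) = 238/4525 ≈ 5.2597%

step 1 [0.5y] bond c/2=11/800: DF=(7783167/8000000 − 11/800·(0))/(1+11/800) = 9597/10000 ≈ 0.959700
step 2 [1y] zero: DF = P = 1161/1250 ≈ 0.928800
step 3 [1.5y] swap r/2=190/5587: DF=(1 − 190/5587·(0.959700+0.928800))/(1+190/5587) = 181/200 ≈ 0.905000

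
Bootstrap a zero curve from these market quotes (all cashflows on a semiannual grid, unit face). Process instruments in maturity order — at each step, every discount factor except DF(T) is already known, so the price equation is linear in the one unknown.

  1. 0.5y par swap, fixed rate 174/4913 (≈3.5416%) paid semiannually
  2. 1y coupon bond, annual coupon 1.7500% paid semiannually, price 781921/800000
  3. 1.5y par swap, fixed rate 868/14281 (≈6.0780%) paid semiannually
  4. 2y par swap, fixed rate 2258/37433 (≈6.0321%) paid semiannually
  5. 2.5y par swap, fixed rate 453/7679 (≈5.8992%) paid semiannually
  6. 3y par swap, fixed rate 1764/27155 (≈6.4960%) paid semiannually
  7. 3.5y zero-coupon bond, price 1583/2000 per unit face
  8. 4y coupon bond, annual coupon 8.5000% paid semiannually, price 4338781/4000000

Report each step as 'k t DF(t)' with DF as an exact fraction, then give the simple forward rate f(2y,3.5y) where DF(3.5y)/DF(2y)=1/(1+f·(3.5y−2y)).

1 1/2 4913/5000
2 1 2401/2500
3 3/2 2283/2500
4 2 8871/10000
5 5/2 8641/10000
6 3 2059/2500
7 7/2 1583/2000
8 4 1967/2500
f(2y,3.5y) = ((8871/10000)/(1583/2000) − 1)/(3/2) = 1912/23745 ≈ 8.0522%

step 1 [0.5y] swap r/2=87/4913: DF=(1 − 87/4913·(0))/(1+87/4913) = 4913/5000 ≈ 0.982600
step 2 [1y] bond c/2=7/800: DF=(781921/800000 − 7/800·(0.982600))/(1+7/800) = 2401/2500 ≈ 0.960400
step 3 [1.5y] swap r/2=434/14281: DF=(1 − 434/14281·(0.982600+0.960400))/(1+434/14281) = 2283/2500 ≈ 0.913200
step 4 [2y] swap r/2=1129/37433: DF=(1 − 1129/37433·(0.982600+0.960400+0.913200))/(1+1129/37433) = 8871/10000 ≈ 0.887100
step 5 [2.5y] swap r/2=453/15358: DF=(1 − 453/15358·(0.982600+0.960400+0.913200+0.887100))/(1+453/15358) = 8641/10000 ≈ 0.864100
step 6 [3y] swap r/2=882/27155: DF=(1 − 882/27155·(0.982600+0.960400+0.913200+0.887100+0.864100))/(1+882/27155) = 2059/2500 ≈ 0.823600
step 7 [3.5y] zero: DF = P = 1583/2000 ≈ 0.791500
step 8 [4y] bond c/2=17/400: DF=(4338781/4000000 − 17/400·(0.982600+0.960400+0.913200+0.887100+0.864100+0.823600+0.791500))/(1+17/400) = 1967/2500 ≈ 0.786800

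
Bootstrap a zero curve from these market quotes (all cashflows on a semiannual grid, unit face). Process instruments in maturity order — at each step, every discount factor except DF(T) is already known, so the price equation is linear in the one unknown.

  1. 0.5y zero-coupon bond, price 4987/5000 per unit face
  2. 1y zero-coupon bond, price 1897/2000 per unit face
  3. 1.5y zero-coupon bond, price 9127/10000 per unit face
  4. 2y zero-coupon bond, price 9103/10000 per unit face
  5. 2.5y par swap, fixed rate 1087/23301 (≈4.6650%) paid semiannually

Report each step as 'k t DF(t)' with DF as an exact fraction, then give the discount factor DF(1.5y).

step 1 [0.5y] zero: DF = P = 4987/5000 ≈ 0.997400
step 2 [1y] zero: DF = P = 1897/2000 ≈ 0.948500
step 3 [1.5y] zero: DF = P = 9127/10000 ≈ 0.912700
step 4 [2y] zero: DF = P = 9103/10000 ≈ 0.910300
step 5 [2.5y] swap r/2=1087/46602: DF=(1 − 1087/46602·(0.997400+0.948500+0.912700+0.910300))/(1+1087/46602) = 8913/10000 ≈ 0.891300

1 1/2 4987/5000
2 1 1897/2000
3 3/2 9127/10000
4 2 9103/10000
5 5/2 8913/10000
DF(1.5y) = 9127/10000 ≈ 0.912700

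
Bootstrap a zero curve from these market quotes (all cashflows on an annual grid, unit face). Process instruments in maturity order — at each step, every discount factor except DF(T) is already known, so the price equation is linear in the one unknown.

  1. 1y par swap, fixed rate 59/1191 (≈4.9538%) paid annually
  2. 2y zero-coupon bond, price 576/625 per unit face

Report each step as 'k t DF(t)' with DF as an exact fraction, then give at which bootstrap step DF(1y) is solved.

step 1 [1y] swap r/1=59/1191: DF=(1 − 59/1191·(0))/(1+59/1191) = 1191/1250 ≈ 0.952800
step 2 [2y] zero: DF = P = 576/625 ≈ 0.921600

1 1 1191/1250
2 2 576/625
DF(1y) is solved at step 1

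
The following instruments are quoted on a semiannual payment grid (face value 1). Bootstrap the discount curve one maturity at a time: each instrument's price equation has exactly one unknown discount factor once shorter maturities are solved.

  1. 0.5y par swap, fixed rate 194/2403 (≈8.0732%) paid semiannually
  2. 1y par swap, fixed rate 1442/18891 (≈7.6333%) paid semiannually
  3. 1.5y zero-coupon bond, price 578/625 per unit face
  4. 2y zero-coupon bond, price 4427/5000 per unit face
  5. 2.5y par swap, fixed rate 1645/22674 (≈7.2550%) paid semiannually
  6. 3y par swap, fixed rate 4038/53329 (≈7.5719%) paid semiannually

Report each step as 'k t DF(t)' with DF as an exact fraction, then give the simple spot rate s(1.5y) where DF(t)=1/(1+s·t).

1 1/2 2403/2500
2 1 9279/10000
3 3/2 578/625
4 2 4427/5000
5 5/2 1671/2000
6 3 7981/10000
s(1.5y) = (1/(578/625) − 1)/(3/2) = 47/867 ≈ 5.4210%

step 1 [0.5y] swap r/2=97/2403: DF=(1 − 97/2403·(0))/(1+97/2403) = 2403/2500 ≈ 0.961200
step 2 [1y] swap r/2=721/18891: DF=(1 − 721/18891·(0.961200))/(1+721/18891) = 9279/10000 ≈ 0.927900
step 3 [1.5y] zero: DF = P = 578/625 ≈ 0.924800
step 4 [2y] zero: DF = P = 4427/5000 ≈ 0.885400
step 5 [2.5y] swap r/2=1645/45348: DF=(1 − 1645/45348·(0.961200+0.927900+0.924800+0.885400))/(1+1645/45348) = 1671/2000 ≈ 0.835500
step 6 [3y] swap r/2=2019/53329: DF=(1 − 2019/53329·(0.961200+0.927900+0.924800+0.885400+0.835500))/(1+2019/53329) = 7981/10000 ≈ 0.798100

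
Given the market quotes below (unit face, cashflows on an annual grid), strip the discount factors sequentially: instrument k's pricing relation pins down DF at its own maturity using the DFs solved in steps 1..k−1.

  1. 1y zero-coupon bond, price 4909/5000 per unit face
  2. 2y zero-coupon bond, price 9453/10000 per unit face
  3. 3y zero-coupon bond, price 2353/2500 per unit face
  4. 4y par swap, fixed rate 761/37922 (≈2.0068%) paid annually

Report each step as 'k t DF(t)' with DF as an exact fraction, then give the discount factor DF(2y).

step 1 [1y] zero: DF = P = 4909/5000 ≈ 0.981800
step 2 [2y] zero: DF = P = 9453/10000 ≈ 0.945300
step 3 [3y] zero: DF = P = 2353/2500 ≈ 0.941200
step 4 [4y] swap r/1=761/37922: DF=(1 − 761/37922·(0.981800+0.945300+0.941200))/(1+761/37922) = 9239/10000 ≈ 0.923900

1 1 4909/5000
2 2 9453/10000
3 3 2353/2500
4 4 9239/10000
DF(2y) = 9453/10000 ≈ 0.945300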